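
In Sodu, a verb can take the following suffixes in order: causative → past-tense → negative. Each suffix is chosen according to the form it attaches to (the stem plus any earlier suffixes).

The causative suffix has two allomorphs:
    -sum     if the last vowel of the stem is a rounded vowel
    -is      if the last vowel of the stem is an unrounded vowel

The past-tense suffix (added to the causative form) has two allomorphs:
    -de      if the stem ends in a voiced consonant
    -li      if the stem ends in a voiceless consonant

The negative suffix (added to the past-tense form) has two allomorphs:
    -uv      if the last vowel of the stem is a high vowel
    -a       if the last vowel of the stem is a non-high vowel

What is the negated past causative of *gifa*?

*gifa* — last vowel /a/ (an unrounded vowel) → -is → *gifais*.
The causative form *gifais* — final consonant /s/ (voiceless) → -li → *gifaisli*.
The last vowel of the past-tense form *gifaisli* is /i/, which is a high vowel, so the negative suffix is -uv, giving *gifaisliuv*.

gifaisliuv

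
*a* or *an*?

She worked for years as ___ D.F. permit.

a

The indefinite article is chosen by the initial *sound* of the following word, not its spelling.
The initialism *D.F.* is read letter by letter; the first letter, D, is pronounced /diː/, which begins with a consonant sound.
So the article is *a*: She worked for years as a D.F. permit.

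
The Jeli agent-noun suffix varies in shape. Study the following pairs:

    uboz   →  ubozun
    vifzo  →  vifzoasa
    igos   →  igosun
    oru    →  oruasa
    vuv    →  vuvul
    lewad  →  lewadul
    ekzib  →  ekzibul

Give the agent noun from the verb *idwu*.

The suffix is conditioned by the final sound: -un when the stem ends in a sibilant (*uboz*, *igos*); -ul when the stem ends in a non-sibilant consonant (*vuv*, *lewad*, *ekzib*); -asa when the stem ends in a vowel (*vifzo*, *oru*).
The final sound of *idwu* is /u/, which is a vowel, so the suffix is -asa, giving *idwuasa*.

idwuasa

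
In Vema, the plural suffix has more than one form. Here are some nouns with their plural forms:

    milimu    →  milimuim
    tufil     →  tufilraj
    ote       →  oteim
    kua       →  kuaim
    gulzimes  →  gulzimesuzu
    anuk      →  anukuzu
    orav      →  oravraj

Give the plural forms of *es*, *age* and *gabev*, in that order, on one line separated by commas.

The alternation tracks the final sound of the stem — -uzu when the stem ends in a voiceless consonant (*gulzimes*, *anuk*); -raj when the stem ends in a voiced consonant (*tufil*, *orav*); -im when the stem ends in a vowel (*milimu*, *ote*, *kua*).
*es* — final sound /s/ (a voiceless consonant) → -uzu → *esuzu*.
*age* — final sound /e/ (a vowel) → -im → *ageim*.
Since the final sound of *gabev* is /v/ (a voiced consonant), it takes -raj, giving *gabevraj*.

esuzu, ageim, gabevraj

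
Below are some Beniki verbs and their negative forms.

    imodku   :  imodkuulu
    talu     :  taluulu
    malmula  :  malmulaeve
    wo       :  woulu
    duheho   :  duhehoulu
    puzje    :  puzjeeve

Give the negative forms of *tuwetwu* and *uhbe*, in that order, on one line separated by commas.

The suffix is conditioned by the last vowel: -ulu when the last vowel of the stem is a rounded vowel (*imodku*, *talu*, *wo*, *duheho*); -eve when the last vowel of the stem is an unrounded vowel (*malmula*, *puzje*).
Since the last vowel of *tuwetwu* is /u/ (a rounded vowel), it takes -ulu, giving *tuwetwuulu*.
Since the last vowel of *uhbe* is /e/ (an unrounded vowel), it takes -eve, giving *uhbeeve*.

tuwetwuulu, uhbeeve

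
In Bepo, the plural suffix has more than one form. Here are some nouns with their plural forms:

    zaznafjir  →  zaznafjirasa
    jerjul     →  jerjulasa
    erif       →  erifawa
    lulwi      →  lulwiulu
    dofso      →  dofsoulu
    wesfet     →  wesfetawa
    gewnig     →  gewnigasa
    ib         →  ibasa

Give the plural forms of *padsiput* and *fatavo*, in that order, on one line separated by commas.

padsiputawa, fatavoulu

The alternation tracks the final sound of the stem — -awa when the stem ends in a voiceless consonant (*erif*, *wesfet*); -asa when the stem ends in a voiced consonant (*zaznafjir*, *jerjul*, *gewnig*, *ib*); -ulu when the stem ends in a vowel (*lulwi*, *dofso*).
*padsiput*: final sound = /t/, a voiceless consonant → -awa → *padsiputawa*.
*fatavo* — final sound /o/ (a vowel) → -ulu → *fatavoulu*.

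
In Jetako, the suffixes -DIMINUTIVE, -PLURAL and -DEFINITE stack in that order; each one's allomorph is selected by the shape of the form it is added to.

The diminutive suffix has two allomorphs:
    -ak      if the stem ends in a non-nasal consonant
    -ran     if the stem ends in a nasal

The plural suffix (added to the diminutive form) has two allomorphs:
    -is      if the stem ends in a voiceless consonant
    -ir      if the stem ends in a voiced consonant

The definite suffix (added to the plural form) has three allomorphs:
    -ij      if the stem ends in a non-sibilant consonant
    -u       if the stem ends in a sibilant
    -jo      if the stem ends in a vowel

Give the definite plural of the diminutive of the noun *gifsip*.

gifsipakisu

*gifsip*: final consonant = /p/, non-nasal → -ak → *gifsipak*.
The diminutive form *gifsipak*: final consonant = /k/, voiceless → -is → *gifsipakis*.
The plural form *gifsipakis*: final sound = /s/, a sibilant → -u → *gifsipakisu*.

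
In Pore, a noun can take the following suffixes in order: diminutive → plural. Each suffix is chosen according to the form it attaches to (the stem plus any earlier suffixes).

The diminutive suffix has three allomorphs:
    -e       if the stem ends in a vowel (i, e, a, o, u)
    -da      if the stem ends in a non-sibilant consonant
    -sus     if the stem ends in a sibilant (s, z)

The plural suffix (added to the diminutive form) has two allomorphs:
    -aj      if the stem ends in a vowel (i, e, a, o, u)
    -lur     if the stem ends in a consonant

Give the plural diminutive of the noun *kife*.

kifeeaj

Since the final sound of *kife* is /e/ (a vowel), it takes -e, giving *kifee*.
The diminutive form *kifee* — final sound /e/ (a vowel) → -aj → *kifeeaj*.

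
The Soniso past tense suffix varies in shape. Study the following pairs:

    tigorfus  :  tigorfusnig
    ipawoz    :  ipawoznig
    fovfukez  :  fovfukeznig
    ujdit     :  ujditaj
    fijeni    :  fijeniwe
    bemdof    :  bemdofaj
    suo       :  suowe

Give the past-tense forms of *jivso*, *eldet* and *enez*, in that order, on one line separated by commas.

The pattern is sibilance of the final sound: -nig when the stem ends in a sibilant (*tigorfus*, *ipawoz*, *fovfukez*); -aj when the stem ends in a non-sibilant consonant (*ujdit*, *bemdof*); -we when the stem ends in a vowel (*fijeni*, *suo*).
*jivso*: final sound = /o/, a vowel → -we → *jivsowe*.
Since the final sound of *eldet* is /t/ (a non-sibilant consonant), it takes -aj, giving *eldetaj*.
The final sound of *enez* is /z/, which is a sibilant, so the suffix is -nig, giving *eneznig*.

jivsowe, eldetaj, eneznig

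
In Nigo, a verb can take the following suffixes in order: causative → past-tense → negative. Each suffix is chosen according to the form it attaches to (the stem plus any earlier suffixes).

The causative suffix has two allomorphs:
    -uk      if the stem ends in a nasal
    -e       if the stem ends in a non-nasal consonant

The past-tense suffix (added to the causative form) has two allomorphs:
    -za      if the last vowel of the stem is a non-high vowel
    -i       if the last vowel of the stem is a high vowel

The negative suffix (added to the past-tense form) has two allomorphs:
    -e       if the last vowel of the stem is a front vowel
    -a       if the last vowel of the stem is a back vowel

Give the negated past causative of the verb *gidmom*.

*gidmom*: final consonant = /m/, a nasal → -uk → *gidmomuk*.
The causative form *gidmomuk*: last vowel = /u/, a high vowel → -i → *gidmomuki*.
The last vowel of the past-tense form *gidmomuki* is /i/, which is a front vowel, so the negative suffix is -e, giving *gidmomukie*.

gidmomukie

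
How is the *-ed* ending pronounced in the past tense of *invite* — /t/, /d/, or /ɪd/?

The stem *invite* ends in /t/ or /d/.
The -ed suffix is realized as /ɪd/ after /t, d/; as /t/ after other voiceless consonants; and as /d/ after other voiced sounds.
So -ed on *invite* is pronounced /ɪd/.

/ɪd/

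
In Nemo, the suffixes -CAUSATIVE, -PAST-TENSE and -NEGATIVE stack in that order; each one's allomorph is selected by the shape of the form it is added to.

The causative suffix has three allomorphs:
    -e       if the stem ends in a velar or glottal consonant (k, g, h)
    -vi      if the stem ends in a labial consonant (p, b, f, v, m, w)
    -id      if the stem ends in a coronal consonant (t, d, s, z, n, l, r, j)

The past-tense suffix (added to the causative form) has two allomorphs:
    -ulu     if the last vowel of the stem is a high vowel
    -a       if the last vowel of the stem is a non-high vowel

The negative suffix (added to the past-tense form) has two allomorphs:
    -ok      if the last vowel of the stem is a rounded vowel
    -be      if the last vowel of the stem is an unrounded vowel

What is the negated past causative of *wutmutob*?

wutmutobviuluok

*wutmutob* — final consonant /b/ (labial) → -vi → *wutmutobvi*.
The last vowel of the causative form *wutmutobvi* is /i/, which is a high vowel, so the past-tense suffix is -ulu, giving *wutmutobviulu*.
Since the last vowel of the past-tense form *wutmutobviulu* is /u/ (a rounded vowel), it takes -ok, giving *wutmutobviuluok*.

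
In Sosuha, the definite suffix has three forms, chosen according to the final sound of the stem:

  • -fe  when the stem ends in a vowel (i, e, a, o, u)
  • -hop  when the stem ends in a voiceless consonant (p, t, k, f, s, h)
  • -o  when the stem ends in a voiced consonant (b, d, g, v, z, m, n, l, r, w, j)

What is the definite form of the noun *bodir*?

bodiro

*bodir*: final sound = /r/, a voiced consonant → -o → *bodiro*.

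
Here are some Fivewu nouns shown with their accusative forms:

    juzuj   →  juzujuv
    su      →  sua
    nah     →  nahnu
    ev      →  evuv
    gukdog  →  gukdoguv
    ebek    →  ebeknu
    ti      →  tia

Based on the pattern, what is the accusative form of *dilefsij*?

Looking at the final sound of each stem: -nu when the stem ends in a voiceless consonant (*nah*, *ebek*); -uv when the stem ends in a voiced consonant (*juzuj*, *ev*, *gukdog*); -a when the stem ends in a vowel (*su*, *ti*).
*dilefsij* — final sound /j/ (a voiced consonant) → -uv → *dilefsijuv*.

dilefsijuv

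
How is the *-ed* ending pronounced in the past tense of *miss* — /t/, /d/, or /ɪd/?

The stem *miss* ends in a voiceless consonant other than /t/.
The -ed suffix is realized as /ɪd/ after /t, d/; as /t/ after other voiceless consonants; and as /d/ after other voiced sounds.
So -ed on *miss* is pronounced /t/.

/t/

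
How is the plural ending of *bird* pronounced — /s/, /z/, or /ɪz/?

The stem *bird* ends in a voiced non-sibilant sound.
The plural suffix surfaces as /ɪz/ after sibilants, /s/ after other voiceless consonants, and /z/ after other voiced sounds.
So the plural -s on *bird* is pronounced /z/.

/z/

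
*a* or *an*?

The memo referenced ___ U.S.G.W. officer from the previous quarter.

a

The indefinite article is chosen by the initial *sound* of the following word, not its spelling.
The initialism *U.S.G.W.* is read letter by letter; the first letter, U, is pronounced /juː/, which begins with a consonant sound.
So the article is *a*: The memo referenced a U.S.G.W. officer from the previous quarter.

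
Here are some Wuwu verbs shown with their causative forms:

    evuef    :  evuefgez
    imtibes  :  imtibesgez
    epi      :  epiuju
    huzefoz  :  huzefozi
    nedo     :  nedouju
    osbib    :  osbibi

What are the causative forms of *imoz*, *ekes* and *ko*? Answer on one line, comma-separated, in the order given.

imozi, ekesgez, kouju

The pattern is voicing of the final sound: -gez when the stem ends in a voiceless consonant (*evuef*, *imtibes*); -i when the stem ends in a voiced consonant (*huzefoz*, *osbib*); -uju when the stem ends in a vowel (*epi*, *nedo*).
Since the final sound of *imoz* is /z/ (a voiced consonant), it takes -i, giving *imozi*.
The final sound of *ekes* is /s/, which is a voiceless consonant, so the suffix is -gez, giving *ekesgez*.
*ko* — final sound /o/ (a vowel) → -uju → *kouju*.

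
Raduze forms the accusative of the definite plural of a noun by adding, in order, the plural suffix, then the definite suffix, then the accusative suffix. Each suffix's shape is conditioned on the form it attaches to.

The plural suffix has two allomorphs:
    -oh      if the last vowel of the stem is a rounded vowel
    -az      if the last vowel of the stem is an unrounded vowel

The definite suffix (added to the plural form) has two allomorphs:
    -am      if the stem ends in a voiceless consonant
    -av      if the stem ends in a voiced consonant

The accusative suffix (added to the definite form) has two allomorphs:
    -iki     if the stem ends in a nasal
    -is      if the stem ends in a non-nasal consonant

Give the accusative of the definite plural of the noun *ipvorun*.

Since the last vowel of *ipvorun* is /u/ (a rounded vowel), it takes -oh, giving *ipvorunoh*.
The final consonant of the plural form *ipvorunoh* is /h/, which is voiceless, so the definite suffix is -am, giving *ipvorunoham*.
The final consonant of the definite form *ipvorunoham* is /m/, which is a nasal, so the accusative suffix is -iki, giving *ipvorunohamiki*.

ipvorunohamiki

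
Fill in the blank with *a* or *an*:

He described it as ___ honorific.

The indefinite article is chosen by the initial *sound* of the following word, not its spelling.
*honorific* begins with the sound /ɒ/ (silent h) — a vowel sound.
So the article is *an*: He described it as an honorific.

an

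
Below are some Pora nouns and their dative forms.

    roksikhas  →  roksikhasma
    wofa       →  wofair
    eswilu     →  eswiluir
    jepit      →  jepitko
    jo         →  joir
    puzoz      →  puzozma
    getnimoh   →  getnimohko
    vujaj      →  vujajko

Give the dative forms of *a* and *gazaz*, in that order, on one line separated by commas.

The pattern is sibilance of the final sound: -ma when the stem ends in a sibilant (*roksikhas*, *puzoz*); -ko when the stem ends in a non-sibilant consonant (*jepit*, *getnimoh*, *vujaj*); -ir when the stem ends in a vowel (*wofa*, *eswilu*, *jo*).
*a* — final sound /a/ (a vowel) → -ir → *air*.
*gazaz* — final sound /z/ (a sibilant) → -ma → *gazazma*.

air, gazazma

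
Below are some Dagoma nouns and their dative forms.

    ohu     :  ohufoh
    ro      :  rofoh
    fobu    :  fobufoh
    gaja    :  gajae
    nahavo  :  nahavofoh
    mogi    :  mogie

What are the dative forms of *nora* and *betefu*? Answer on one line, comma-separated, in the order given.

norae, betefufoh

The alternation tracks the last vowel of the stem — -foh when the last vowel of the stem is a rounded vowel (*ohu*, *ro*, *fobu*, *nahavo*); -e when the last vowel of the stem is an unrounded vowel (*gaja*, *mogi*).
Since the last vowel of *nora* is /a/ (an unrounded vowel), it takes -e, giving *norae*.
Since the last vowel of *betefu* is /u/ (a rounded vowel), it takes -foh, giving *betefufoh*.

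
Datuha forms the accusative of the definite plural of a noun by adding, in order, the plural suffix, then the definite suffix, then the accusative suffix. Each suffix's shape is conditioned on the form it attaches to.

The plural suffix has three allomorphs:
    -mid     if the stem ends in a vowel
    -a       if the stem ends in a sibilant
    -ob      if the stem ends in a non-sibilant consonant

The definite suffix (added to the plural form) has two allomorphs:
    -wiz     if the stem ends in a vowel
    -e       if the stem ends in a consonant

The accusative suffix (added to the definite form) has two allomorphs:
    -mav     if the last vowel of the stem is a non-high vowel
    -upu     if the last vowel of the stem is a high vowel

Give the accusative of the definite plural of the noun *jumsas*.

The final sound of *jumsas* is /s/, which is a sibilant, so the plural suffix is -a, giving *jumsasa*.
The final sound of the plural form *jumsasa* is /a/, which is a vowel, so the definite suffix is -wiz, giving *jumsasawiz*.
The definite form *jumsasawiz* — last vowel /i/ (a high vowel) → -upu → *jumsasawizupu*.

jumsasawizupu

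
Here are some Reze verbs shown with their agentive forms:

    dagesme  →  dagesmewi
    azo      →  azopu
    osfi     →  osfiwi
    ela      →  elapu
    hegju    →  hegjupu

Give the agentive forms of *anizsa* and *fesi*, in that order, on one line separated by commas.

anizsapu, fesiwi

The suffix is conditioned by the last vowel: -wi when the last vowel of the stem is a front vowel (*dagesme*, *osfi*); -pu when the last vowel of the stem is a back vowel (*azo*, *ela*, *hegju*).
Since the last vowel of *anizsa* is /a/ (a back vowel), it takes -pu, giving *anizsapu*.
Since the last vowel of *fesi* is /i/ (a front vowel), it takes -wi, giving *fesiwi*.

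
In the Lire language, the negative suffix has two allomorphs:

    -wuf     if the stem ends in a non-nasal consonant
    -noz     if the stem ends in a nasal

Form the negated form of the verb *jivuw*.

*jivuw*: final consonant = /w/, non-nasal → -wuf → *jivuwwuf*.

jivuwwuf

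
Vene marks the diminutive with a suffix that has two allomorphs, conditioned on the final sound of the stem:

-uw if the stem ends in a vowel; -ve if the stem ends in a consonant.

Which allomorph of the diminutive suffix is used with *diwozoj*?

Since the final sound of *diwozoj* is /j/ (a consonant), it takes -ve.

-ve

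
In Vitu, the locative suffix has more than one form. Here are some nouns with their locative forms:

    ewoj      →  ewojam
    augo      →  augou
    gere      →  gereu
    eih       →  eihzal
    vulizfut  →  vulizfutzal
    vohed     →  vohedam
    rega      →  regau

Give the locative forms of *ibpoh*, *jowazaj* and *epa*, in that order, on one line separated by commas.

Looking at the final sound of each stem: -zal when the stem ends in a voiceless consonant (*eih*, *vulizfut*); -am when the stem ends in a voiced consonant (*ewoj*, *vohed*); -u when the stem ends in a vowel (*augo*, *gere*, *rega*).
*ibpoh*: final sound = /h/, a voiceless consonant → -zal → *ibpohzal*.
Since the final sound of *jowazaj* is /j/ (a voiced consonant), it takes -am, giving *jowazajam*.
*epa*: final sound = /a/, a vowel → -u → *epau*.

ibpohzal, jowazajam, epau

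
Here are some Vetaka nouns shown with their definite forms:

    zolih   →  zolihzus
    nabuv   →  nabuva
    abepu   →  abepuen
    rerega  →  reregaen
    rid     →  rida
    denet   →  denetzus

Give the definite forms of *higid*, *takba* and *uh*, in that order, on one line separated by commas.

higida, takbaen, uhzus

The suffix is conditioned by the final sound: -zus when the stem ends in a voiceless consonant (*zolih*, *denet*); -a when the stem ends in a voiced consonant (*nabuv*, *rid*); -en when the stem ends in a vowel (*abepu*, *rerega*).
Since the final sound of *higid* is /d/ (a voiced consonant), it takes -a, giving *higida*.
*takba*: final sound = /a/, a vowel → -en → *takbaen*.
*uh*: final sound = /h/, a voiceless consonant → -zus → *uhzus*.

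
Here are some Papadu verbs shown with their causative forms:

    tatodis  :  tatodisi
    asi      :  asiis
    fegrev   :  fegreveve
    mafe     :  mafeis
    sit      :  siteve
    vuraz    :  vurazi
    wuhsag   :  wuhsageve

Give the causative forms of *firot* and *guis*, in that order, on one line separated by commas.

firoteve, guisi

Looking at the final sound of each stem: -i when the stem ends in a sibilant (*tatodis*, *vuraz*); -eve when the stem ends in a non-sibilant consonant (*fegrev*, *sit*, *wuhsag*); -is when the stem ends in a vowel (*asi*, *mafe*).
*firot*: final sound = /t/, a non-sibilant consonant → -eve → *firoteve*.
*guis*: final sound = /s/, a sibilant → -i → *guisi*.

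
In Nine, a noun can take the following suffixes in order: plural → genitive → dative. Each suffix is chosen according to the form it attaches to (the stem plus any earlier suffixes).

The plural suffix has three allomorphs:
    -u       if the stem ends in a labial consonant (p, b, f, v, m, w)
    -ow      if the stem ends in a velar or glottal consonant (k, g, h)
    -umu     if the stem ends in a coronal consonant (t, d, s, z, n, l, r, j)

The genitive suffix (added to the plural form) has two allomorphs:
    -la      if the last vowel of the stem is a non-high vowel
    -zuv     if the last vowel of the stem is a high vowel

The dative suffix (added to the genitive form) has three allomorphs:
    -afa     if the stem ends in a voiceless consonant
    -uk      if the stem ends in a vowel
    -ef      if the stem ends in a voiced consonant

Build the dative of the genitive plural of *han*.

hanumuzuvef

Since the final consonant of *han* is /n/ (coronal), it takes -umu, giving *hanumu*.
The last vowel of the plural form *hanumu* is /u/, which is a high vowel, so the genitive suffix is -zuv, giving *hanumuzuv*.
The genitive form *hanumuzuv* — final sound /v/ (a voiced consonant) → -ef → *hanumuzuvef*.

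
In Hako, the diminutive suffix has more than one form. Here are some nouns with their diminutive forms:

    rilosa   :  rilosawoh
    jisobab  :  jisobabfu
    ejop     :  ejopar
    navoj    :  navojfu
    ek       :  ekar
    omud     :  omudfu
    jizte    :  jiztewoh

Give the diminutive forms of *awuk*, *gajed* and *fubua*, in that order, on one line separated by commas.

awukar, gajedfu, fubuawoh

The pattern is voicing of the final sound: -ar when the stem ends in a voiceless consonant (*ejop*, *ek*); -fu when the stem ends in a voiced consonant (*jisobab*, *navoj*, *omud*); -woh when the stem ends in a vowel (*rilosa*, *jizte*).
Since the final sound of *awuk* is /k/ (a voiceless consonant), it takes -ar, giving *awukar*.
The final sound of *gajed* is /d/, which is a voiced consonant, so the suffix is -fu, giving *gajedfu*.
*fubua*: final sound = /a/, a vowel → -woh → *fubuawoh*.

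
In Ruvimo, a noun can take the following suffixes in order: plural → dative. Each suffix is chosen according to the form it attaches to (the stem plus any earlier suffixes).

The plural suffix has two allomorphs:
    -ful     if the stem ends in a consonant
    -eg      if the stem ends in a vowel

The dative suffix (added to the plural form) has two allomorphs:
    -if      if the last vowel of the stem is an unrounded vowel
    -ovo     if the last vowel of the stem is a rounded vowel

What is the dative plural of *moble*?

The final sound of *moble* is /e/, which is a vowel, so the plural suffix is -eg, giving *mobleeg*.
The plural form *mobleeg* — last vowel /e/ (an unrounded vowel) → -if → *mobleegif*.

mobleegif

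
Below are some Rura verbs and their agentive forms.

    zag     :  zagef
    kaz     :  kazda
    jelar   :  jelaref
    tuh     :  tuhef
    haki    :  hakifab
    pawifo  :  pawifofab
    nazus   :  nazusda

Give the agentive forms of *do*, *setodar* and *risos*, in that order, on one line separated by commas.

dofab, setodaref, risosda

The alternation tracks the final sound of the stem — -da when the stem ends in a sibilant (*kaz*, *nazus*); -ef when the stem ends in a non-sibilant consonant (*zag*, *jelar*, *tuh*); -fab when the stem ends in a vowel (*haki*, *pawifo*).
*do* — final sound /o/ (a vowel) → -fab → *dofab*.
The final sound of *setodar* is /r/, which is a non-sibilant consonant, so the suffix is -ef, giving *setodaref*.
*risos*: final sound = /s/, a sibilant → -da → *risosda*.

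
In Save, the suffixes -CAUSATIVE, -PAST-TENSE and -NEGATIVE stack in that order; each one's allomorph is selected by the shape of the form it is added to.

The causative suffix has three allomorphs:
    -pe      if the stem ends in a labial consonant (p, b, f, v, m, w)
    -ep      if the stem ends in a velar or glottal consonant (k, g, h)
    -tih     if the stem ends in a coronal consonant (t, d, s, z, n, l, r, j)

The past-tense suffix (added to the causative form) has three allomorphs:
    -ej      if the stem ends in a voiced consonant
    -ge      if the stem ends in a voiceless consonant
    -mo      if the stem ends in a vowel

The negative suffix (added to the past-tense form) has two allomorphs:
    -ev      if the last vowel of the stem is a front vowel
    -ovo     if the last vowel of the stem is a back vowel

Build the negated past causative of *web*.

webpemoovo

The final consonant of *web* is /b/, which is labial, so the causative suffix is -pe, giving *webpe*.
Since the final sound of the causative form *webpe* is /e/ (a vowel), it takes -mo, giving *webpemo*.
Since the last vowel of the past-tense form *webpemo* is /o/ (a back vowel), it takes -ovo, giving *webpemoovo*.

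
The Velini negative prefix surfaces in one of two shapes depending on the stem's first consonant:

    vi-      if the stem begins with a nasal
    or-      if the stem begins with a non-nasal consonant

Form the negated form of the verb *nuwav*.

vinuwav

The first consonant of *nuwav* is /n/, which is a nasal, so the prefix is vi-, giving *vinuwav*.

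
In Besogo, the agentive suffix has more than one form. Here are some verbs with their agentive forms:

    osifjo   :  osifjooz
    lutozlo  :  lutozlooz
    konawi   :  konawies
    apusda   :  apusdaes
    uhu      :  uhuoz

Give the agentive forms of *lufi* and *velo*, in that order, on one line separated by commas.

The alternation tracks the last vowel of the stem — -oz when the last vowel of the stem is a rounded vowel (*osifjo*, *lutozlo*, *uhu*); -es when the last vowel of the stem is an unrounded vowel (*konawi*, *apusda*).
*lufi*: last vowel = /i/, an unrounded vowel → -es → *lufies*.
*velo* — last vowel /o/ (a rounded vowel) → -oz → *velooz*.

lufies, velooz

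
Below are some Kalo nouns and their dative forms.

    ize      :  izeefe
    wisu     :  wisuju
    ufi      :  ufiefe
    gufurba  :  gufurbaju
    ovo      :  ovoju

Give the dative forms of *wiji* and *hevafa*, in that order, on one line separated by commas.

wijiefe, hevafaju

The alternation tracks the last vowel of the stem — -efe when the last vowel of the stem is a front vowel (*ize*, *ufi*); -ju when the last vowel of the stem is a back vowel (*wisu*, *gufurba*, *ovo*).
*wiji* — last vowel /i/ (a front vowel) → -efe → *wijiefe*.
*hevafa*: last vowel = /a/, a back vowel → -ju → *hevafaju*.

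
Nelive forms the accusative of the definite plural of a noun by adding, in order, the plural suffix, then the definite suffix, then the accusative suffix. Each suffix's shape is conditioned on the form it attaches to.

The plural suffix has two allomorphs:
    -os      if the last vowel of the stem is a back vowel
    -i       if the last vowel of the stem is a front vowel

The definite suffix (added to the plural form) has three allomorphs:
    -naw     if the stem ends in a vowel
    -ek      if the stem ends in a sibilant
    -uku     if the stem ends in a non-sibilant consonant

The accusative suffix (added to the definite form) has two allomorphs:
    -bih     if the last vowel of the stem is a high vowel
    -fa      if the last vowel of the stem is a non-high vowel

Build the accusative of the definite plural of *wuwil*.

wuwilinawfa

*wuwil* — last vowel /i/ (a front vowel) → -i → *wuwili*.
The plural form *wuwili*: final sound = /i/, a vowel → -naw → *wuwilinaw*.
The last vowel of the definite form *wuwilinaw* is /a/, which is a non-high vowel, so the accusative suffix is -fa, giving *wuwilinawfa*.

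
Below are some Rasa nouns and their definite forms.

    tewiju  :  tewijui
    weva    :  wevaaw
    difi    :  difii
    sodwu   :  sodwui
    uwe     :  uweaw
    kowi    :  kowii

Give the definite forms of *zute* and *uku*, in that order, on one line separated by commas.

zuteaw, ukui

The pattern is height harmony: -i when the last vowel of the stem is a high vowel (*tewiju*, *difi*, *sodwu*, *kowi*); -aw when the last vowel of the stem is a non-high vowel (*weva*, *uwe*).
Since the last vowel of *zute* is /e/ (a non-high vowel), it takes -aw, giving *zuteaw*.
*uku*: last vowel = /u/, a high vowel → -i → *ukui*.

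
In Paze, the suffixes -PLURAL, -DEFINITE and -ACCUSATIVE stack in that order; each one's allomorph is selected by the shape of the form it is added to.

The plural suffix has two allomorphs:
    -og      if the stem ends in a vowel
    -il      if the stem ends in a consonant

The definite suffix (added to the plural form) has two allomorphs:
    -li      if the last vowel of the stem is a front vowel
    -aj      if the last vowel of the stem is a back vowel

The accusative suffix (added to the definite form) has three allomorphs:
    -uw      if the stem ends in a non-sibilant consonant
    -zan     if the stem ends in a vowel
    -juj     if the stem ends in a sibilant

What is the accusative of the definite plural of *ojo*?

ojoogajuw

*ojo* — final sound /o/ (a vowel) → -og → *ojoog*.
The plural form *ojoog*: last vowel = /o/, a back vowel → -aj → *ojoogaj*.
The final sound of the definite form *ojoogaj* is /j/, which is a non-sibilant consonant, so the accusative suffix is -uw, giving *ojoogajuw*.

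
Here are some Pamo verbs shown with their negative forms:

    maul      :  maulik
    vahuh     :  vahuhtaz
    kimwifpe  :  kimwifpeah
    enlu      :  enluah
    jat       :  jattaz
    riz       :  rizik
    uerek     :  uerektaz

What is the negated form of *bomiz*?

bomizik

The suffix is conditioned by the final sound: -taz when the stem ends in a voiceless consonant (*vahuh*, *jat*, *uerek*); -ik when the stem ends in a voiced consonant (*maul*, *riz*); -ah when the stem ends in a vowel (*kimwifpe*, *enlu*).
Since the final sound of *bomiz* is /z/ (a voiced consonant), it takes -ik, giving *bomizik*.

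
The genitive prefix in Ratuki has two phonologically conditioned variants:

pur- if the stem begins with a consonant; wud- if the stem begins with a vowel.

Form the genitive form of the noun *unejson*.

wudunejson

Since the first sound of *unejson* is /u/ (a vowel), it takes wud-, giving *wudunejson*.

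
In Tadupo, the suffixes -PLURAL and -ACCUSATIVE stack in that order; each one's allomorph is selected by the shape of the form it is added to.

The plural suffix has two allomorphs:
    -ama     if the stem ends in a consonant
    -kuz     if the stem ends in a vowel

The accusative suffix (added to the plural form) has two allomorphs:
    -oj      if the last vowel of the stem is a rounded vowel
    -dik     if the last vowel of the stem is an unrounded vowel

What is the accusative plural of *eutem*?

Since the final sound of *eutem* is /m/ (a consonant), it takes -ama, giving *eutemama*.
The plural form *eutemama* — last vowel /a/ (an unrounded vowel) → -dik → *eutemamadik*.

eutemamadik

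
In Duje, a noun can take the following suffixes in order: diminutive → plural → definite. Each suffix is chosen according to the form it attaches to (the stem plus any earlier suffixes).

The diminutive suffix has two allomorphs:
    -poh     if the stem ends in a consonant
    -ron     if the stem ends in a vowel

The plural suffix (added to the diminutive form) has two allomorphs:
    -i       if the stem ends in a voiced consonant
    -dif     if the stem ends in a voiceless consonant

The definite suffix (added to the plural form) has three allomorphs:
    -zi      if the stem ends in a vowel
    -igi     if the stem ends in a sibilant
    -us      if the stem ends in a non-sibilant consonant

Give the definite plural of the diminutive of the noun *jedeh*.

jedehpohdifus

Since the final sound of *jedeh* is /h/ (a consonant), it takes -poh, giving *jedehpoh*.
The diminutive form *jedehpoh*: final consonant = /h/, voiceless → -dif → *jedehpohdif*.
Since the final sound of the plural form *jedehpohdif* is /f/ (a non-sibilant consonant), it takes -us, giving *jedehpohdifus*.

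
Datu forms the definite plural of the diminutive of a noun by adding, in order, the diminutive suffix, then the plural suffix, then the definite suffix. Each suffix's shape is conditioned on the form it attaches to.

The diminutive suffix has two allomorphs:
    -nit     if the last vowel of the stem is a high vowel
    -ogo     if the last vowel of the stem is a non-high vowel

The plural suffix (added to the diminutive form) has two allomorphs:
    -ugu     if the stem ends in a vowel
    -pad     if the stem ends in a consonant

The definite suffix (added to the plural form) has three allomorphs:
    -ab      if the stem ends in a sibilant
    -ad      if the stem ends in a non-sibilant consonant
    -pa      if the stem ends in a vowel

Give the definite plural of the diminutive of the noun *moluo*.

moluoogougupa

*moluo*: last vowel = /o/, a non-high vowel → -ogo → *moluoogo*.
The diminutive form *moluoogo* — final sound /o/ (a vowel) → -ugu → *moluoogougu*.
The plural form *moluoogougu* — final sound /u/ (a vowel) → -pa → *moluoogougupa*.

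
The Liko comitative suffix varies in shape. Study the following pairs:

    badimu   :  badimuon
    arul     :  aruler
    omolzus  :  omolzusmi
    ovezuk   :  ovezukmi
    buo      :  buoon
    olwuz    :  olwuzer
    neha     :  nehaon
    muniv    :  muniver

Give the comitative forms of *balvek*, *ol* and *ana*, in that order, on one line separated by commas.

The alternation tracks the final sound of the stem — -mi when the stem ends in a voiceless consonant (*omolzus*, *ovezuk*); -er when the stem ends in a voiced consonant (*arul*, *olwuz*, *muniv*); -on when the stem ends in a vowel (*badimu*, *buo*, *neha*).
The final sound of *balvek* is /k/, which is a voiceless consonant, so the suffix is -mi, giving *balvekmi*.
Since the final sound of *ol* is /l/ (a voiced consonant), it takes -er, giving *oler*.
*ana* — final sound /a/ (a vowel) → -on → *anaon*.

balvekmi, oler, anaon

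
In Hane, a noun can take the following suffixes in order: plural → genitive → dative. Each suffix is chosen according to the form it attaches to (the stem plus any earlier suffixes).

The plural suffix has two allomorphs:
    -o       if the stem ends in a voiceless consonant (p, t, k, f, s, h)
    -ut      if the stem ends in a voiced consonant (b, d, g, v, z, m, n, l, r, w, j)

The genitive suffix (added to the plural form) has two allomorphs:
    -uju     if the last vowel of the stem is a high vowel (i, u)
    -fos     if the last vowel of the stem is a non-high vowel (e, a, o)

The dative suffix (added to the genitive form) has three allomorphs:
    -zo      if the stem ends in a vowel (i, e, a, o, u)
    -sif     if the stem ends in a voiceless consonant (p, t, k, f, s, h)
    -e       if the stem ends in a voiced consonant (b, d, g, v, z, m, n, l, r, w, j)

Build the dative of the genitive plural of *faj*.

fajutujuzo

The final consonant of *faj* is /j/, which is voiced, so the plural suffix is -ut, giving *fajut*.
The last vowel of the plural form *fajut* is /u/, which is a high vowel, so the genitive suffix is -uju, giving *fajutuju*.
The final sound of the genitive form *fajutuju* is /u/, which is a vowel, so the dative suffix is -zo, giving *fajutujuzo*.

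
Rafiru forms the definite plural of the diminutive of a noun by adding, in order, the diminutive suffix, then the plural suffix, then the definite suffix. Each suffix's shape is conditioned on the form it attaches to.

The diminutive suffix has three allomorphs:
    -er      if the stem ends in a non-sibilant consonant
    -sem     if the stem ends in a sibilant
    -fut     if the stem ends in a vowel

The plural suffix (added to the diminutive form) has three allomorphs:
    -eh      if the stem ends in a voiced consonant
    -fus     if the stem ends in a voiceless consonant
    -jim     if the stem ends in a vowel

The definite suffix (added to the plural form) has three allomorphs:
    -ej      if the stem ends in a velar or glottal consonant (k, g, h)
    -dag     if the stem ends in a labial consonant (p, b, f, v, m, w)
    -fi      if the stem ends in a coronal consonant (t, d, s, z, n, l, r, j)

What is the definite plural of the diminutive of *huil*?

*huil*: final sound = /l/, a non-sibilant consonant → -er → *huiler*.
The diminutive form *huiler* — final sound /r/ (a voiced consonant) → -eh → *huilereh*.
The plural form *huilereh*: final consonant = /h/, velar/glottal → -ej → *huilerehej*.

huilerehej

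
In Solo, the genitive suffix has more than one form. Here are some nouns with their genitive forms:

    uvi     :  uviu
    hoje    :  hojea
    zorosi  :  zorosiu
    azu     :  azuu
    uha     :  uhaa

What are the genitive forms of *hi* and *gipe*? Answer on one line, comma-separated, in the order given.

The alternation tracks the last vowel of the stem — -u when the last vowel of the stem is a high vowel (*uvi*, *zorosi*, *azu*); -a when the last vowel of the stem is a non-high vowel (*hoje*, *uha*).
The last vowel of *hi* is /i/, which is a high vowel, so the suffix is -u, giving *hiu*.
Since the last vowel of *gipe* is /e/ (a non-high vowel), it takes -a, giving *gipea*.

hiu, gipea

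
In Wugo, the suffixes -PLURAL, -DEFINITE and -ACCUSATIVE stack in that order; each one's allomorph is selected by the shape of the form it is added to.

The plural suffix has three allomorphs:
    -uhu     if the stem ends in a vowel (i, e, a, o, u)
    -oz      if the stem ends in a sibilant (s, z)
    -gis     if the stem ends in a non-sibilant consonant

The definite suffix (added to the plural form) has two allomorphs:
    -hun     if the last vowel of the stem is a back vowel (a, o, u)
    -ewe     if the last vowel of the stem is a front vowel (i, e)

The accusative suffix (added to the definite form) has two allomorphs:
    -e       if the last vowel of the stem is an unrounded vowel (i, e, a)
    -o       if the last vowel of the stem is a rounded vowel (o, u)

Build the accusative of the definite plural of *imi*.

*imi* — final sound /i/ (a vowel) → -uhu → *imiuhu*.
The last vowel of the plural form *imiuhu* is /u/, which is a back vowel, so the definite suffix is -hun, giving *imiuhuhun*.
The definite form *imiuhuhun*: last vowel = /u/, a rounded vowel → -o → *imiuhuhuno*.

imiuhuhuno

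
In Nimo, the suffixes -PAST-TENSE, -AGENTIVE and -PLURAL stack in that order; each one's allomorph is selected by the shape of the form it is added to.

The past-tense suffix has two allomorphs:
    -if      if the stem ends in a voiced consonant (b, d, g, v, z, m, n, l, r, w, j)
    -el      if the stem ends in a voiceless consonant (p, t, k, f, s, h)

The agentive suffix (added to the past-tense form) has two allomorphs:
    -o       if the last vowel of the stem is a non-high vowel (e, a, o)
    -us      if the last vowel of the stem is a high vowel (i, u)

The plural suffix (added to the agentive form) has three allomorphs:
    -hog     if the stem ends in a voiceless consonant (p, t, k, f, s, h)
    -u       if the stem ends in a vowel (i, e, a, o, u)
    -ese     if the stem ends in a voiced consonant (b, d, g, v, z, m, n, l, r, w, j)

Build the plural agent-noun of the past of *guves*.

Since the final consonant of *guves* is /s/ (voiceless), it takes -el, giving *guvesel*.
The last vowel of the past-tense form *guvesel* is /e/, which is a non-high vowel, so the agentive suffix is -o, giving *guveselo*.
The final sound of the agentive form *guveselo* is /o/, which is a vowel, so the plural suffix is -u, giving *guveselou*.

guveselou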